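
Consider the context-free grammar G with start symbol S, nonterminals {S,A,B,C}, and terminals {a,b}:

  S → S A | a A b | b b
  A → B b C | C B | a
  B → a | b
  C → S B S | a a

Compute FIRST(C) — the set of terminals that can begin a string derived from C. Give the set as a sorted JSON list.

FIRST sets, iterate to fixpoint:
round 1:
  A via A→a: +{a}
  B via B→a: +{a}
  B via B→b: +{b}
  C via C→a a: +{a}
  S via S→a A b: +{a}
  S via S→b b: +{b}
  S: {a,b}  A: {a}  B: {a,b}  C: {a}
round 2:
  A via A→B b C: +{b}
  C via C→S B S: +{b}
  S: {a,b}  A: {a,b}  B: {a,b}  C: {a,b}
round 3: (no change)
  S: {a,b}  A: {a,b}  B: {a,b}  C: {a,b}

FIRST(C) = ["a", "b"]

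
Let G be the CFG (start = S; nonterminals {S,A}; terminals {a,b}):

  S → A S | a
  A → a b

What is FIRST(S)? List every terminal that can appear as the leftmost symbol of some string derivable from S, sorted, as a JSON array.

Compute FIRST by fixpoint:
iter 1:
  A via A→a b: +{a}
  S via S→A S: +{a}
  FIRST(S)={a}  FIRST(A)={a}
iter 2: (no change)
  FIRST(S)={a}  FIRST(A)={a}

FIRST(S) = ["a"]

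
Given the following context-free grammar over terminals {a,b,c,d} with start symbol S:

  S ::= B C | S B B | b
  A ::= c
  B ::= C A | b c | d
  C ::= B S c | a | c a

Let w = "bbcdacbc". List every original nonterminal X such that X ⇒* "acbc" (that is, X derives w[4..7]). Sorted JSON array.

Convert to CNF:
  S -> B C | S X4 | b
  A -> c
  B -> C A | T0 T1 | d
  C -> B X3 | T1 T2 | a
  T0 -> b
  T1 -> c
  T2 -> a
  X3 -> S T1
  X4 -> B B

CYK fill — only the sub-triangle for w[4..7]:
  [4..4]={C,T2}  "a"  orig:{C}
  [5..5]={A,T1}  "c"  orig:{A}
  [6..6]={S,T0}  "b"  orig:{S}
  [7..7]={A,T1}  "c"  orig:{A}
  [4..5]={B}  "ac"
  [5..6]=∅  "cb"
  [6..7]={B,X3}  "bc"  orig:{B}
  [4..6]=∅  "acb"
  [5..7]=∅  "cbc"
  [4..7]={C,X4}  "acbc"  orig:{C}

Original NTs in T[4,7] deriving "acbc": ["C"]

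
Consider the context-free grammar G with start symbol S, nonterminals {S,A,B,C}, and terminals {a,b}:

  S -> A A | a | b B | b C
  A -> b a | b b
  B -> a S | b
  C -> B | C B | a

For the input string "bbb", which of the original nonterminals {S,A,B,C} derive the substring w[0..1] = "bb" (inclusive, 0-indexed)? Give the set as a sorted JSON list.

CNF form of G:
  S -> A A | T0 B | T0 C | a
  A -> T0 T0 | T0 T1
  B -> T1 S | b
  C -> C B | T1 S | a | b
  T0 -> b
  T1 -> a

CYK fill (cells [i..j] with 0 ≤ i ≤ j ≤ 1 only):
  T[0,0] 'b' = {B,C,T0}  orig:{B,C}
  T[1,1] 'b' = {B,C,T0}  orig:{B,C}
  T[0,1] 'bb' = {A,C,S}

Original NTs in T[0,1] deriving "bb": ["A", "C", "S"]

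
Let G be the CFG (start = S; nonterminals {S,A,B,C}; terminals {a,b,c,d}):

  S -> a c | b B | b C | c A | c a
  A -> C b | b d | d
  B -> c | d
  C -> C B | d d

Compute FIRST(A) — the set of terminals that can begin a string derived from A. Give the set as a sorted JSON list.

FIRST sets, iterate to fixpoint:
pass 1:
  A via A→b d: +{b}
  A via A→d: +{d}
  B via B→c: +{c}
  B via B→d: +{d}
  C via C→d d: +{d}
  S via S→a c: +{a}
  S via S→b B: +{b}
  S via S→c A: +{c}
  FIRST[S]={a,b,c}  FIRST[A]={b,d}  FIRST[B]={c,d}  FIRST[C]={d}
pass 2: — fixpoint
  FIRST[S]={a,b,c}  FIRST[A]={b,d}  FIRST[B]={c,d}  FIRST[C]={d}

FIRST(A) = ["b", "d"]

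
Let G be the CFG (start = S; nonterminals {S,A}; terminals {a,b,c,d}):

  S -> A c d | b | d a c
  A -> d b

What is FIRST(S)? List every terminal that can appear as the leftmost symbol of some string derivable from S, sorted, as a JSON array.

Compute FIRST by fixpoint:
pass 1:
  A via A→d b: +{d}
  S via S→A c d: +{d}
  S via S→b: +{b}
  FIRST(S)={b,d}  FIRST(A)={d}
pass 2: done
  FIRST(S)={b,d}  FIRST(A)={d}

FIRST(S) = ["b", "d"]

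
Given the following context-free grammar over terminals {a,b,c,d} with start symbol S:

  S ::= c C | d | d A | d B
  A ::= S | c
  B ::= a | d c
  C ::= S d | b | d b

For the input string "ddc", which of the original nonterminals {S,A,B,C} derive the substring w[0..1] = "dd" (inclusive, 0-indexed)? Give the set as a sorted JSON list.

Convert to CNF:
  S -> T0 C | T1 A | T1 B | d
  A -> T0 C | T1 A | T1 B | c | d
  B -> T1 T0 | a
  C -> S T1 | T1 T2 | b
  T0 -> c
  T1 -> d
  T2 -> b

CYK fill, restricted to cells inside w[0..1]:
  [0..0]={A,S,T1}  "d"  orig:{A,S}
  [1..1]={A,S,T1}  "d"  orig:{A,S}
  [0..1]={A,C,S}  "dd"

Original NTs in T[0,1] deriving "dd": ["A", "C", "S"]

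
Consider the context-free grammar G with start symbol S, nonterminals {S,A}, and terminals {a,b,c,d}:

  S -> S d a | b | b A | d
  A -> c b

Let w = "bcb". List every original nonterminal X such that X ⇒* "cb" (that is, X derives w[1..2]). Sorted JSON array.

Convert to CNF:
  S -> S X4 | T1 A | b | d
  A -> T0 T1
  T0 -> c
  T1 -> b
  T2 -> d
  T3 -> a
  X4 -> T2 T3

CYK table (by increasing span), restricted to cells inside w[1..2]:
  T[1,1] 'c' = {T0}  orig:{}
  T[2,2] 'b' = {S,T1}  orig:{S}
  T[1,2] 'cb' = {A}

Original NTs in T[1,2] deriving "cb": ["A"]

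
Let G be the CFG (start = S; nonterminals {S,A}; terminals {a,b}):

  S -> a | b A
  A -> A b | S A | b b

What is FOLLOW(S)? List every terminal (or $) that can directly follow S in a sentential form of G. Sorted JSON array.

FIRST sets, iterate to fixpoint:
[1]
  A via A→b b: +{b}
  S via S→a: +{a}
  S via S→b A: +{b}
  FIRST[S]={a,b}  FIRST[A]={b}
[2]
  A via A→S A: +{a}
  FIRST[S]={a,b}  FIRST[A]={a,b}
[3] — fixpoint
  FIRST[S]={a,b}  FIRST[A]={a,b}

FOLLOW sets:
FOLLOW(S) := {$}
[1]
  A→A b: FOLLOW(A) ⊇ FIRST(b) = {b}; new: +{b}
  A→S A: FOLLOW(S) ⊇ FIRST(A) = {a,b}; new: +{a,b}
  S→b A: FOLLOW(A) ⊇ FOLLOW(S) ⊇ {$,a,b}; new: +{$,a}
  FOLLOW(S)={$,a,b}  FOLLOW(A)={$,a,b}
[2] (stable)
  FOLLOW(S)={$,a,b}  FOLLOW(A)={$,a,b}

FOLLOW(S) = ["$", "a", "b"]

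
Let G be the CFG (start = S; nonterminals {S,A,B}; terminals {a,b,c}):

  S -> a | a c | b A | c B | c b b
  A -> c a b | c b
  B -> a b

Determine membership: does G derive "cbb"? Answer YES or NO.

CNF form of G:
  S -> T0 B | T0 X4 | T1 T0 | T2 A | a
  A -> T0 T2 | T0 X3
  B -> T1 T2
  T0 -> c
  T1 -> a
  T2 -> b
  X3 -> T1 T2
  X4 -> T2 T2

CYK table (by increasing span):
  cell(0,0) c: {T0}  orig:{}
  cell(1,1) b: {T2}  orig:{}
  cell(2,2) b: {T2}  orig:{}
  cell(0,1) cb: {A}
  cell(1,2) bb: {X4}  orig:{}
  cell(0,2) cbb: {S}

S ∈ T[0,2] ⇒ YES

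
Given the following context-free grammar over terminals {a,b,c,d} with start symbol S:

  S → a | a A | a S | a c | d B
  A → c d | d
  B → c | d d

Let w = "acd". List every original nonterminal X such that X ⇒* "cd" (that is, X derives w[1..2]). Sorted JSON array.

Convert to CNF:
  S -> T1 B | T2 A | T2 S | T2 T0 | a
  A -> T0 T1 | d
  B -> T1 T1 | c
  T0 -> c
  T1 -> d
  T2 -> a

CYK fill (cells [i..j] with 1 ≤ i ≤ j ≤ 2 only):
  cell(1,1) c: {B,T0}  orig:{B}
  cell(2,2) d: {A,T1}  orig:{A}
  cell(1,2) cd: {A}

Original NTs in T[1,2] deriving "cd": ["A"]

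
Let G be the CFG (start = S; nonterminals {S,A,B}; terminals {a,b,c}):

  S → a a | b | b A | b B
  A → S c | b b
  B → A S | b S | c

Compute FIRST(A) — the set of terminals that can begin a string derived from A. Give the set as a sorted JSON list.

FIRST sets, iterate to fixpoint:
round 1:
  A via A→b b: +{b}
  B via B→A S: +{b}
  B via B→c: +{c}
  S via S→a a: +{a}
  S via S→b: +{b}
  S: {a,b}  A: {b}  B: {b,c}
round 2:
  A via A→S c: +{a}
  B via B→A S: +{a}
  S: {a,b}  A: {a,b}  B: {a,b,c}
round 3: done
  S: {a,b}  A: {a,b}  B: {a,b,c}

FIRST(A) = ["a", "b"]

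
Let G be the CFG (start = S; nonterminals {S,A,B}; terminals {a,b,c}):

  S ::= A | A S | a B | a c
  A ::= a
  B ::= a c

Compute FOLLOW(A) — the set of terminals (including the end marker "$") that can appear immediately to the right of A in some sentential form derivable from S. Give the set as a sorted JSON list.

FIRST sets, iterate to fixpoint:
round 1:
  A via A→a: +{a}
  B via B→a c: +{a}
  S via S→A: +{a}
  FIRST(S)={a}  FIRST(A)={a}  FIRST(B)={a}
round 2: (stable)
  FIRST(S)={a}  FIRST(A)={a}  FIRST(B)={a}

FOLLOW iteration:
FOLLOW(S) := {$}
iter 1:
  S→A: FOLLOW(A) ⊇ FOLLOW(S) ⊇ {$}; new: +{$}
  S→A S: FOLLOW(A) ⊇ FIRST(S) = {a}; new: +{a}
  S→a B: FOLLOW(B) ⊇ FOLLOW(S) ⊇ {$}; new: +{$}
  FOLLOW(S)={$}  FOLLOW(A)={$,a}  FOLLOW(B)={$}
iter 2: done
  FOLLOW(S)={$}  FOLLOW(A)={$,a}  FOLLOW(B)={$}

FOLLOW(A) = ["$", "a"]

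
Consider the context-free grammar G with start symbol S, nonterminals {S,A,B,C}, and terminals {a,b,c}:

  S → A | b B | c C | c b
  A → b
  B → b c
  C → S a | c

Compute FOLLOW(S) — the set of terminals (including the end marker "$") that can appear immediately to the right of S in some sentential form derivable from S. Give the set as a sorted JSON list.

Compute FIRST by fixpoint:
round 1:
  A via A→b: +{b}
  B via B→b c: +{b}
  C via C→c: +{c}
  S via S→A: +{b}
  S via S→c C: +{c}
  FIRST[S]={b,c}  FIRST[A]={b}  FIRST[B]={b}  FIRST[C]={c}
round 2:
  C via C→S a: +{b}
  FIRST[S]={b,c}  FIRST[A]={b}  FIRST[B]={b}  FIRST[C]={b,c}
round 3: (no change)
  FIRST[S]={b,c}  FIRST[A]={b}  FIRST[B]={b}  FIRST[C]={b,c}

FOLLOW iteration:
FOLLOW(S) := {$}
pass 1:
  C→S a: FOLLOW(S) ⊇ FIRST(a) = {a}; new: +{a}
  S→A: FOLLOW(A) ⊇ FOLLOW(S) ⊇ {$,a}; new: +{$,a}
  S→b B: FOLLOW(B) ⊇ FOLLOW(S) ⊇ {$,a}; new: +{$,a}
  S→c C: FOLLOW(C) ⊇ FOLLOW(S) ⊇ {$,a}; new: +{$,a}
  FOLLOW(S)={$,a}  FOLLOW(A)={$,a}  FOLLOW(B)={$,a}  FOLLOW(C)={$,a}
pass 2: done
  FOLLOW(S)={$,a}  FOLLOW(A)={$,a}  FOLLOW(B)={$,a}  FOLLOW(C)={$,a}

FOLLOW(S) = ["$", "a"]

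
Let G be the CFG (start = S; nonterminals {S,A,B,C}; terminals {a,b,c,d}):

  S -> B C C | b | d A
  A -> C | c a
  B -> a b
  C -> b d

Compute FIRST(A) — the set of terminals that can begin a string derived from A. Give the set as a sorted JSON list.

FIRST sets, iterate to fixpoint:
[1]
  A via A→c a: +{c}
  B via B→a b: +{a}
  C via C→b d: +{b}
  S via S→B C C: +{a}
  S via S→b: +{b}
  S via S→d A: +{d}
  S: {a,b,d}  A: {c}  B: {a}  C: {b}
[2]
  A via A→C: +{b}
  S: {a,b,d}  A: {b,c}  B: {a}  C: {b}
[3] done
  S: {a,b,d}  A: {b,c}  B: {a}  C: {b}

FIRST(A) = ["b", "c"]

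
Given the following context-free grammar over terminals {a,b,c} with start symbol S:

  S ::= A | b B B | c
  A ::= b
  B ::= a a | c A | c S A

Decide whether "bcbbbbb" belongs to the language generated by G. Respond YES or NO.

CNF form of G:
  S -> T2 X4 | b | c
  A -> b
  B -> T0 T0 | T1 A | T1 X3
  T0 -> a
  T1 -> c
  T2 -> b
  X3 -> S A
  X4 -> B B

CYK table (by increasing span):
  T[0,0] 'b' = {A,S,T2}  orig:{A,S}
  T[1,1] 'c' = {S,T1}  orig:{S}
  T[2,2] 'b' = {A,S,T2}  orig:{A,S}
  T[3,3] 'b' = {A,S,T2}  orig:{A,S}
  T[4,4] 'b' = {A,S,T2}  orig:{A,S}
  T[5,5] 'b' = {A,S,T2}  orig:{A,S}
  T[6,6] 'b' = {A,S,T2}  orig:{A,S}
  T[0,1] 'bc' = ∅
  T[1,2] 'cb' = {B,X3}  orig:{B}
  T[2,3] 'bb' = {X3}  orig:{}
  T[3,4] 'bb' = {X3}  orig:{}
  T[4,5] 'bb' = {X3}  orig:{}
  T[5,6] 'bb' = {X3}  orig:{}
  T[0,2] 'bcb' = ∅
  T[1,3] 'cbb' = {B}
  T[2,4] 'bbb' = ∅
  T[3,5] 'bbb' = ∅
  T[4,6] 'bbb' = ∅
  T[0,3] 'bcbb' = ∅
  T[1,4] 'cbbb' = ∅
  T[2,5] 'bbbb' = ∅
  T[3,6] 'bbbb' = ∅
  T[0,4] 'bcbbb' = ∅
  T[1,5] 'cbbbb' = ∅
  T[2,6] 'bbbbb' = ∅
  T[0,5] 'bcbbbb' = ∅
  T[1,6] 'cbbbbb' = ∅
  T[0,6] 'bcbbbbb' = ∅

S ∉ T[0,6] ⇒ NO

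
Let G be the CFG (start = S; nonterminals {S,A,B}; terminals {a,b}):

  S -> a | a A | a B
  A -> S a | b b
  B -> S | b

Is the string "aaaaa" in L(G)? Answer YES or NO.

CNF form of G:
  S -> T0 A | T0 B | a
  A -> S T0 | T1 T1
  B -> T0 A | T0 B | a | b
  T0 -> a
  T1 -> b

Fill CYK table bottom-up:
  [0..0]={B,S,T0}  "a"  orig:{B,S}
  [1..1]={B,S,T0}  "a"  orig:{B,S}
  [2..2]={B,S,T0}  "a"  orig:{B,S}
  [3..3]={B,S,T0}  "a"  orig:{B,S}
  [4..4]={B,S,T0}  "a"  orig:{B,S}
  [0..1]={A,B,S}  "aa"
  [1..2]={A,B,S}  "aa"
  [2..3]={A,B,S}  "aa"
  [3..4]={A,B,S}  "aa"
  [0..2]={A,B,S}  "aaa"
  [1..3]={A,B,S}  "aaa"
  [2..4]={A,B,S}  "aaa"
  [0..3]={A,B,S}  "aaaa"
  [1..4]={A,B,S}  "aaaa"
  [0..4]={A,B,S}  "aaaaa"

S ∈ T[0,4] ⇒ YES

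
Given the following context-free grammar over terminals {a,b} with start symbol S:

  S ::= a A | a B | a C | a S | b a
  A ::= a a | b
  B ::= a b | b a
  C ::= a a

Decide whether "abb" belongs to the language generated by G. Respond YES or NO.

CNF form of G:
  S -> T0 A | T0 B | T0 C | T0 S | T1 T0
  A -> T0 T0 | b
  B -> T0 T1 | T1 T0
  C -> T0 T0
  T0 -> a
  T1 -> b

CYK fill:
  cell(0,0) a: {T0}  orig:{}
  cell(1,1) b: {A,T1}  orig:{A}
  cell(2,2) b: {A,T1}  orig:{A}
  cell(0,1) ab: {B,S}
  cell(1,2) bb: ∅
  cell(0,2) abb: ∅

S ∉ T[0,2] ⇒ NO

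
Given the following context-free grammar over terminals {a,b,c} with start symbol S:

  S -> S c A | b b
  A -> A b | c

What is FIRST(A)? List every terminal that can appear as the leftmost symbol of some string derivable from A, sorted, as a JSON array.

FIRST iteration:
round 1:
  A via A→c: +{c}
  S via S→b b: +{b}
  FIRST[S]={b}  FIRST[A]={c}
round 2: (no change)
  FIRST[S]={b}  FIRST[A]={c}

FIRST(A) = ["c"]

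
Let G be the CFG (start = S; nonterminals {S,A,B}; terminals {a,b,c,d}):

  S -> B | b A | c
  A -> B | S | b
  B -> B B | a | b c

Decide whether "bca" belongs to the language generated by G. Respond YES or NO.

Convert to CNF:
  S -> B B | T0 A | T0 T1 | a | c
  A -> B B | T0 A | T0 T1 | a | b | c
  B -> B B | T0 T1 | a
  T0 -> b
  T1 -> c

CYK fill:
  T[0,0] 'b' = {A,T0}  orig:{A}
  T[1,1] 'c' = {A,S,T1}  orig:{A,S}
  T[2,2] 'a' = {A,B,S}
  T[0,1] 'bc' = {A,B,S}
  T[1,2] 'ca' = ∅
  T[0,2] 'bca' = {A,B,S}

S ∈ T[0,2] ⇒ YES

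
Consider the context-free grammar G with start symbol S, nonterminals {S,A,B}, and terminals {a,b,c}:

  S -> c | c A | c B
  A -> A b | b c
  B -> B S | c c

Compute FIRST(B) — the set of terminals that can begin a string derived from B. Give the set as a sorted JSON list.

FIRST iteration:
[1]
  A via A→b c: +{b}
  B via B→c c: +{c}
  S via S→c: +{c}
  FIRST(S)={c}  FIRST(A)={b}  FIRST(B)={c}
[2] done
  FIRST(S)={c}  FIRST(A)={b}  FIRST(B)={c}

FIRST(B) = ["c"]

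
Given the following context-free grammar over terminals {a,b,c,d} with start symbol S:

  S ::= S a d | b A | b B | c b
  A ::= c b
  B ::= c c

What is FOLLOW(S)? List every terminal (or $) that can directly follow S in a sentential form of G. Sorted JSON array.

FIRST iteration:
pass 1:
  A via A→c b: +{c}
  B via B→c c: +{c}
  S via S→b A: +{b}
  S via S→c b: +{c}
  FIRST[S]={b,c}  FIRST[A]={c}  FIRST[B]={c}
pass 2: done
  FIRST[S]={b,c}  FIRST[A]={c}  FIRST[B]={c}

Compute FOLLOW by fixpoint:
initialize: $ ∈ FOLLOW(S)
round 1:
  S→S a d: FOLLOW(S) ⊇ FIRST(a) = {a}; new: +{a}
  S→b A: FOLLOW(A) ⊇ FOLLOW(S) ⊇ {$,a}; new: +{$,a}
  S→b B: FOLLOW(B) ⊇ FOLLOW(S) ⊇ {$,a}; new: +{$,a}
  FOLLOW[S]={$,a}  FOLLOW[A]={$,a}  FOLLOW[B]={$,a}
round 2: (stable)
  FOLLOW[S]={$,a}  FOLLOW[A]={$,a}  FOLLOW[B]={$,a}

FOLLOW(S) = ["$", "a"]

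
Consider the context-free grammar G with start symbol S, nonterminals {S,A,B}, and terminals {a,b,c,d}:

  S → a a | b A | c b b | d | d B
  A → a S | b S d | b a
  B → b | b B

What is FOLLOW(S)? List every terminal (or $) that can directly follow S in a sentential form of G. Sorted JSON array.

FIRST iteration:
pass 1:
  A via A→a S: +{a}
  A via A→b S d: +{b}
  B via B→b: +{b}
  S via S→a a: +{a}
  S via S→b A: +{b}
  S via S→c b b: +{c}
  S via S→d: +{d}
  FIRST(S)={a,b,c,d}  FIRST(A)={a,b}  FIRST(B)={b}
pass 2: — fixpoint
  FIRST(S)={a,b,c,d}  FIRST(A)={a,b}  FIRST(B)={b}

FOLLOW iteration:
seed FOLLOW(S) with $
iter 1:
  A→b S d: FOLLOW(S) ⊇ FIRST(d) = {d}; new: +{d}
  S→b A: FOLLOW(A) ⊇ FOLLOW(S) ⊇ {$,d}; new: +{$,d}
  S→d B: FOLLOW(B) ⊇ FOLLOW(S) ⊇ {$,d}; new: +{$,d}
  FOLLOW[S]={$,d}  FOLLOW[A]={$,d}  FOLLOW[B]={$,d}
iter 2: (no change)
  FOLLOW[S]={$,d}  FOLLOW[A]={$,d}  FOLLOW[B]={$,d}

FOLLOW(S) = ["$", "d"]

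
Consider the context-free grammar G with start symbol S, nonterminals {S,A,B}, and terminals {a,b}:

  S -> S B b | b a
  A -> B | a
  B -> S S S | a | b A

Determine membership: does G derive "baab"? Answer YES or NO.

CNF form of G:
  S -> S X4 | T0 T1
  A -> S X2 | T0 A | a
  B -> S X3 | T0 A | a
  T0 -> b
  T1 -> a
  X2 -> S S
  X3 -> S S
  X4 -> B T0

CYK table (by increasing span):
  cell(0,0) b: {T0}  orig:{}
  cell(1,1) a: {A,B,T1}  orig:{A,B}
  cell(2,2) a: {A,B,T1}  orig:{A,B}
  cell(3,3) b: {T0}  orig:{}
  cell(0,1) ba: {A,B,S}
  cell(1,2) aa: ∅
  cell(2,3) ab: {X4}  orig:{}
  cell(0,2) baa: ∅
  cell(1,3) aab: ∅
  cell(0,3) baab: {S}

S ∈ T[0,3] ⇒ YES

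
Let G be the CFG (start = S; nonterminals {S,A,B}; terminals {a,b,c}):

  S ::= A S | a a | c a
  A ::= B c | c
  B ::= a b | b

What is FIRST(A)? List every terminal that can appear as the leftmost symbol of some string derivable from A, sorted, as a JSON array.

Compute FIRST by fixpoint:
round 1:
  A via A→c: +{c}
  B via B→a b: +{a}
  B via B→b: +{b}
  S via S→A S: +{c}
  S via S→a a: +{a}
  FIRST(S)={a,c}  FIRST(A)={c}  FIRST(B)={a,b}
round 2:
  A via A→B c: +{a,b}
  S via S→A S: +{b}
  FIRST(S)={a,b,c}  FIRST(A)={a,b,c}  FIRST(B)={a,b}
round 3: (stable)
  FIRST(S)={a,b,c}  FIRST(A)={a,b,c}  FIRST(B)={a,b}

FIRST(A) = ["a", "b", "c"]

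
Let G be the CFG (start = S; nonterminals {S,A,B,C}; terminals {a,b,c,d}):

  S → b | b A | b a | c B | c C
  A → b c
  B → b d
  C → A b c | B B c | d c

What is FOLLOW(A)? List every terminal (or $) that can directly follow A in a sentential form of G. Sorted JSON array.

Compute FIRST by fixpoint:
iter 1:
  A via A→b c: +{b}
  B via B→b d: +{b}
  C via C→A b c: +{b}
  C via C→d c: +{d}
  S via S→b: +{b}
  S via S→c B: +{c}
  S: {b,c}  A: {b}  B: {b}  C: {b,d}
iter 2: (stable)
  S: {b,c}  A: {b}  B: {b}  C: {b,d}

FOLLOW iteration:
initialize: $ ∈ FOLLOW(S)
round 1:
  C→A b c: FOLLOW(A) ⊇ FIRST(b) = {b}; new: +{b}
  C→B B c: FOLLOW(B) ⊇ FIRST(B) = {b}; new: +{b}
  C→B B c: FOLLOW(B) ⊇ FIRST(c) = {c}; new: +{c}
  S→b A: FOLLOW(A) ⊇ FOLLOW(S) ⊇ {$}; new: +{$}
  S→c B: FOLLOW(B) ⊇ FOLLOW(S) ⊇ {$}; new: +{$}
  S→c C: FOLLOW(C) ⊇ FOLLOW(S) ⊇ {$}; new: +{$}
  FOLLOW(S)={$}  FOLLOW(A)={$,b}  FOLLOW(B)={$,b,c}  FOLLOW(C)={$}
round 2: — fixpoint
  FOLLOW(S)={$}  FOLLOW(A)={$,b}  FOLLOW(B)={$,b,c}  FOLLOW(C)={$}

FOLLOW(A) = ["$", "b"]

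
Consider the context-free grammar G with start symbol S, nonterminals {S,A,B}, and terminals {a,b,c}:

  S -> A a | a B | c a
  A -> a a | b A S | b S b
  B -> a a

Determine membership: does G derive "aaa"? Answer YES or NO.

CNF form of G:
  S -> A T0 | T0 B | T2 T0
  A -> T0 T0 | T1 X3 | T1 X4
  B -> T0 T0
  T0 -> a
  T1 -> b
  T2 -> c
  X3 -> A S
  X4 -> S T1

Fill CYK table bottom-up:
  [0..0]={T0}  "a"  orig:{}
  [1..1]={T0}  "a"  orig:{}
  [2..2]={T0}  "a"  orig:{}
  [0..1]={A,B}  "aa"
  [1..2]={A,B}  "aa"
  [0..2]={S}  "aaa"

S ∈ T[0,2] ⇒ YES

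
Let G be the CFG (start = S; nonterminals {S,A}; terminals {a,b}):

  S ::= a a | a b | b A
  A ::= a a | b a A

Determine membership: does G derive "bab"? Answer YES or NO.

Convert to CNF:
  S -> T0 T0 | T0 T1 | T1 A
  A -> T0 T0 | T1 X2
  T0 -> a
  T1 -> b
  X2 -> T0 A

CYK fill:
  [0..0]={T1}  "b"  orig:{}
  [1..1]={T0}  "a"  orig:{}
  [2..2]={T1}  "b"  orig:{}
  [0..1]=∅  "ba"
  [1..2]={S}  "ab"
  [0..2]=∅  "bab"

S ∉ T[0,2] ⇒ NO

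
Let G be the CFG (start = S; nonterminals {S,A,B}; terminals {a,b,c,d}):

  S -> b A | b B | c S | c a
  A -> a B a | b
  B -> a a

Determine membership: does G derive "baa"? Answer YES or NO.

Convert to CNF:
  S -> T1 A | T1 B | T2 S | T2 T0
  A -> T0 X3 | b
  B -> T0 T0
  T0 -> a
  T1 -> b
  T2 -> c
  X3 -> B T0

Fill CYK table bottom-up:
  [0..0]={A,T1}  "b"  orig:{A}
  [1..1]={T0}  "a"  orig:{}
  [2..2]={T0}  "a"  orig:{}
  [0..1]=∅  "ba"
  [1..2]={B}  "aa"
  [0..2]={S}  "baa"

S ∈ T[0,2] ⇒ YES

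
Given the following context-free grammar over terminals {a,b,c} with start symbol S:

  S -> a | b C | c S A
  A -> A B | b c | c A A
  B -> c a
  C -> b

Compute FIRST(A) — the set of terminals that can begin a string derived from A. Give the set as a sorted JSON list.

FIRST sets, iterate to fixpoint:
[1]
  A via A→b c: +{b}
  A via A→c A A: +{c}
  B via B→c a: +{c}
  C via C→b: +{b}
  S via S→a: +{a}
  S via S→b C: +{b}
  S via S→c S A: +{c}
  S: {a,b,c}  A: {b,c}  B: {c}  C: {b}
[2] (no change)
  S: {a,b,c}  A: {b,c}  B: {c}  C: {b}

FIRST(A) = ["b", "c"]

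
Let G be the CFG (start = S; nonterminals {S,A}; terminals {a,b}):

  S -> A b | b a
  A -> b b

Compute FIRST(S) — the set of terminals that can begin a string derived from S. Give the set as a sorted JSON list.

Compute FIRST by fixpoint:
round 1:
  A via A→b b: +{b}
  S via S→A b: +{b}
  FIRST[S]={b}  FIRST[A]={b}
round 2: — fixpoint
  FIRST[S]={b}  FIRST[A]={b}

FIRST(S) = ["b"]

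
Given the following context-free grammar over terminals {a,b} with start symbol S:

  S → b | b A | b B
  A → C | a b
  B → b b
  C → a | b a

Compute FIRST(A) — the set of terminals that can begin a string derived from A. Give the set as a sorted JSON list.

Compute FIRST by fixpoint:
pass 1:
  A via A→a b: +{a}
  B via B→b b: +{b}
  C via C→a: +{a}
  C via C→b a: +{b}
  S via S→b: +{b}
  FIRST(S)={b}  FIRST(A)={a}  FIRST(B)={b}  FIRST(C)={a,b}
pass 2:
  A via A→C: +{b}
  FIRST(S)={b}  FIRST(A)={a,b}  FIRST(B)={b}  FIRST(C)={a,b}
pass 3: (stable)
  FIRST(S)={b}  FIRST(A)={a,b}  FIRST(B)={b}  FIRST(C)={a,b}

FIRST(A) = ["a", "b"]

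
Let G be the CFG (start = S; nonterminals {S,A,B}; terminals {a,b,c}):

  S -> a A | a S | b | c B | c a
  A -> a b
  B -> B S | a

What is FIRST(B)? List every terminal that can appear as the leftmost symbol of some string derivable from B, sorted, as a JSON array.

FIRST sets, iterate to fixpoint:
[1]
  A via A→a b: +{a}
  B via B→a: +{a}
  S via S→a A: +{a}
  S via S→b: +{b}
  S via S→c B: +{c}
  S: {a,b,c}  A: {a}  B: {a}
[2] (stable)
  S: {a,b,c}  A: {a}  B: {a}

FIRST(B) = ["a"]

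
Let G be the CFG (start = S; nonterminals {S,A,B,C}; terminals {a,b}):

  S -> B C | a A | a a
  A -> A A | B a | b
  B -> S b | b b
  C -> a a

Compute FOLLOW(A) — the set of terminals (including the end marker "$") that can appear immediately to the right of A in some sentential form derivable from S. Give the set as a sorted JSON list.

FIRST sets, iterate to fixpoint:
[1]
  A via A→b: +{b}
  B via B→b b: +{b}
  C via C→a a: +{a}
  S via S→B C: +{b}
  S via S→a A: +{a}
  FIRST[S]={a,b}  FIRST[A]={b}  FIRST[B]={b}  FIRST[C]={a}
[2]
  B via B→S b: +{a}
  FIRST[S]={a,b}  FIRST[A]={b}  FIRST[B]={a,b}  FIRST[C]={a}
[3]
  A via A→B a: +{a}
  FIRST[S]={a,b}  FIRST[A]={a,b}  FIRST[B]={a,b}  FIRST[C]={a}
[4] (stable)
  FIRST[S]={a,b}  FIRST[A]={a,b}  FIRST[B]={a,b}  FIRST[C]={a}

FOLLOW iteration:
seed FOLLOW(S) with $
[1]
  A→A A: FOLLOW(A) ⊇ FIRST(A) = {a,b}; new: +{a,b}
  A→B a: FOLLOW(B) ⊇ FIRST(a) = {a}; new: +{a}
  B→S b: FOLLOW(S) ⊇ FIRST(b) = {b}; new: +{b}
  S→B C: FOLLOW(C) ⊇ FOLLOW(S) ⊇ {$,b}; new: +{$,b}
  S→a A: FOLLOW(A) ⊇ FOLLOW(S) ⊇ {$,b}; new: +{$}
  S: {$,b}  A: {$,a,b}  B: {a}  C: {$,b}
[2] (no change)
  S: {$,b}  A: {$,a,b}  B: {a}  C: {$,b}

FOLLOW(A) = ["$", "a", "b"]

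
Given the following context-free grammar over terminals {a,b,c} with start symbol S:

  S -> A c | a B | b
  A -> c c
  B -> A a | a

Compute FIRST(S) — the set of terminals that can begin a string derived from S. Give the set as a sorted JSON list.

Compute FIRST by fixpoint:
[1]
  A via A→c c: +{c}
  B via B→A a: +{c}
  B via B→a: +{a}
  S via S→A c: +{c}
  S via S→a B: +{a}
  S via S→b: +{b}
  FIRST[S]={a,b,c}  FIRST[A]={c}  FIRST[B]={a,c}
[2] (no change)
  FIRST[S]={a,b,c}  FIRST[A]={c}  FIRST[B]={a,c}

FIRST(S) = ["a", "b", "c"]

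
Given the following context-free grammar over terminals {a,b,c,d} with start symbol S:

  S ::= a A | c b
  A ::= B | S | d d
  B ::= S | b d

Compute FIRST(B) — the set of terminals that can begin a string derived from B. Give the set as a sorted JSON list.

FIRST iteration:
iter 1:
  A via A→d d: +{d}
  B via B→b d: +{b}
  S via S→a A: +{a}
  S via S→c b: +{c}
  FIRST[S]={a,c}  FIRST[A]={d}  FIRST[B]={b}
iter 2:
  A via A→B: +{b}
  A via A→S: +{a,c}
  B via B→S: +{a,c}
  FIRST[S]={a,c}  FIRST[A]={a,b,c,d}  FIRST[B]={a,b,c}
iter 3: (no change)
  FIRST[S]={a,c}  FIRST[A]={a,b,c,d}  FIRST[B]={a,b,c}

FIRST(B) = ["a", "b", "c"]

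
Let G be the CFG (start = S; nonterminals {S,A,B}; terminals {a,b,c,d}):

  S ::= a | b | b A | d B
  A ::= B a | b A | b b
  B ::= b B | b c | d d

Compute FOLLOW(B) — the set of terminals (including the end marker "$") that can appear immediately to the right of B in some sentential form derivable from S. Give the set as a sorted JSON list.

FIRST iteration:
iter 1:
  A via A→b A: +{b}
  B via B→b B: +{b}
  B via B→d d: +{d}
  S via S→a: +{a}
  S via S→b: +{b}
  S via S→d B: +{d}
  S: {a,b,d}  A: {b}  B: {b,d}
iter 2:
  A via A→B a: +{d}
  S: {a,b,d}  A: {b,d}  B: {b,d}
iter 3: (no change)
  S: {a,b,d}  A: {b,d}  B: {b,d}

FOLLOW iteration:
seed FOLLOW(S) with $
[1]
  A→B a: FOLLOW(B) ⊇ FIRST(a) = {a}; new: +{a}
  S→b A: FOLLOW(A) ⊇ FOLLOW(S) ⊇ {$}; new: +{$}
  S→d B: FOLLOW(B) ⊇ FOLLOW(S) ⊇ {$}; new: +{$}
  S: {$}  A: {$}  B: {$,a}
[2] — fixpoint
  S: {$}  A: {$}  B: {$,a}

FOLLOW(B) = ["$", "a"]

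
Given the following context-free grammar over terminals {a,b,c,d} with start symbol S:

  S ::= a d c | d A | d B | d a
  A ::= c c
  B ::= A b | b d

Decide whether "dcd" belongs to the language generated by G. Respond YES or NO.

Convert to CNF:
  S -> T2 A | T2 B | T2 T3 | T3 X4
  A -> T0 T0
  B -> A T1 | T1 T2
  T0 -> c
  T1 -> b
  T2 -> d
  T3 -> a
  X4 -> T2 T0

Fill CYK table bottom-up:
  cell(0,0) d: {T2}  orig:{}
  cell(1,1) c: {T0}  orig:{}
  cell(2,2) d: {T2}  orig:{}
  cell(0,1) dc: {X4}  orig:{}
  cell(1,2) cd: ∅
  cell(0,2) dcd: ∅

S ∉ T[0,2] ⇒ NO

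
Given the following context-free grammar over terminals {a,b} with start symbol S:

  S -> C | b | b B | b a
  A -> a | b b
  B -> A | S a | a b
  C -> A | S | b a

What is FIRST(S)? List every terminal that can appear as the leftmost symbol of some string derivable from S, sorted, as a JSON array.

Compute FIRST by fixpoint:
[1]
  A via A→a: +{a}
  A via A→b b: +{b}
  B via B→A: +{a,b}
  C via C→A: +{a,b}
  S via S→C: +{a,b}
  FIRST[S]={a,b}  FIRST[A]={a,b}  FIRST[B]={a,b}  FIRST[C]={a,b}
[2] — fixpoint
  FIRST[S]={a,b}  FIRST[A]={a,b}  FIRST[B]={a,b}  FIRST[C]={a,b}

FIRST(S) = ["a", "b"]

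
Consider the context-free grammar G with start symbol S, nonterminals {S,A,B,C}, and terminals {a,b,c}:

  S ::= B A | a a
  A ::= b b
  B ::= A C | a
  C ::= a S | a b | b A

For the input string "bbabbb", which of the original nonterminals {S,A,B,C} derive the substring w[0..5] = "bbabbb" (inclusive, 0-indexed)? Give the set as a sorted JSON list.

Convert to CNF:
  S -> B A | T1 T1
  A -> T0 T0
  B -> A C | a
  C -> T0 A | T1 S | T1 T0
  T0 -> b
  T1 -> a

CYK fill (cells [i..j] with 0 ≤ i ≤ j ≤ 5 only):
  T[0,0] 'b' = {T0}  orig:{}
  T[1,1] 'b' = {T0}  orig:{}
  T[2,2] 'a' = {B,T1}  orig:{B}
  T[3,3] 'b' = {T0}  orig:{}
  T[4,4] 'b' = {T0}  orig:{}
  T[5,5] 'b' = {T0}  orig:{}
  T[0,1] 'bb' = {A}
  T[1,2] 'ba' = ∅
  T[2,3] 'ab' = {C}
  T[3,4] 'bb' = {A}
  T[4,5] 'bb' = {A}
  T[0,2] 'bba' = ∅
  T[1,3] 'bab' = ∅
  T[2,4] 'abb' = {S}
  T[3,5] 'bbb' = {C}
  T[0,3] 'bbab' = {B}
  T[1,4] 'babb' = ∅
  T[2,5] 'abbb' = ∅
  T[0,4] 'bbabb' = ∅
  T[1,5] 'babbb' = ∅
  T[0,5] 'bbabbb' = {S}

Original NTs in T[0,5] deriving "bbabbb": ["S"]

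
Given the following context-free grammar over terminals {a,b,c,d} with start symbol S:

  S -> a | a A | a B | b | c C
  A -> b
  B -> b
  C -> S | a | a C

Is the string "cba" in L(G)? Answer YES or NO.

CNF form of G:
  S -> T0 A | T0 B | T1 C | a | b
  A -> b
  B -> b
  C -> T0 A | T0 B | T0 C | T1 C | a | b
  T0 -> a
  T1 -> c

Fill CYK table bottom-up:
  cell(0,0) c: {T1}  orig:{}
  cell(1,1) b: {A,B,C,S}
  cell(2,2) a: {C,S,T0}  orig:{C,S}
  cell(0,1) cb: {C,S}
  cell(1,2) ba: ∅
  cell(0,2) cba: ∅

S ∉ T[0,2] ⇒ NO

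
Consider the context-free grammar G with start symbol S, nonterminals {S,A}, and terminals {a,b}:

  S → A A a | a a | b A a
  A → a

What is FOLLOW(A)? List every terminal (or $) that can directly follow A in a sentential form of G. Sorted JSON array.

FIRST sets, iterate to fixpoint:
pass 1:
  A via A→a: +{a}
  S via S→A A a: +{a}
  S via S→b A a: +{b}
  FIRST(S)={a,b}  FIRST(A)={a}
pass 2: done
  FIRST(S)={a,b}  FIRST(A)={a}

FOLLOW iteration:
initialize: $ ∈ FOLLOW(S)
iter 1:
  S→A A a: FOLLOW(A) ⊇ FIRST(A) = {a}; new: +{a}
  FOLLOW[S]={$}  FOLLOW[A]={a}
iter 2: (stable)
  FOLLOW[S]={$}  FOLLOW[A]={a}

FOLLOW(A) = ["a"]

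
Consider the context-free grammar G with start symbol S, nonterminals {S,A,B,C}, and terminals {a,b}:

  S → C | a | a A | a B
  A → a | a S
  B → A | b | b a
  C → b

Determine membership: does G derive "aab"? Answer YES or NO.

Convert to CNF:
  S -> T0 A | T0 B | a | b
  A -> T0 S | a
  B -> T0 S | T1 T0 | a | b
  C -> b
  T0 -> a
  T1 -> b

CYK fill:
  cell(0,0) a: {A,B,S,T0}  orig:{A,B,S}
  cell(1,1) a: {A,B,S,T0}  orig:{A,B,S}
  cell(2,2) b: {B,C,S,T1}  orig:{B,C,S}
  cell(0,1) aa: {A,B,S}
  cell(1,2) ab: {A,B,S}
  cell(0,2) aab: {A,B,S}

S ∈ T[0,2] ⇒ YES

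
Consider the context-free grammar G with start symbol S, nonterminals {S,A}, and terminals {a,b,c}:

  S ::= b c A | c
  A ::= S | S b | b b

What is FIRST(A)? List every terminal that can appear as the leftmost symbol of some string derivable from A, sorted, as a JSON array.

Compute FIRST by fixpoint:
iter 1:
  A via A→b b: +{b}
  S via S→b c A: +{b}
  S via S→c: +{c}
  FIRST[S]={b,c}  FIRST[A]={b}
iter 2:
  A via A→S: +{c}
  FIRST[S]={b,c}  FIRST[A]={b,c}
iter 3: done
  FIRST[S]={b,c}  FIRST[A]={b,c}

FIRST(A) = ["b", "c"]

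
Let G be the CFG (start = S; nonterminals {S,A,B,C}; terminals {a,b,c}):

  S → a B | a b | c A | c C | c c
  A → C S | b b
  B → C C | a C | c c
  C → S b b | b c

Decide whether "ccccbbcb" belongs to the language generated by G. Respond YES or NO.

Convert to CNF:
  S -> T1 B | T1 T0 | T2 A | T2 C | T2 T2
  A -> C S | T0 T0
  B -> C C | T1 C | T2 T2
  C -> S X3 | T0 T2
  T0 -> b
  T1 -> a
  T2 -> c
  X3 -> T0 T0

CYK table (by increasing span):
  T[0,0] 'c' = {T2}  orig:{}
  T[1,1] 'c' = {T2}  orig:{}
  T[2,2] 'c' = {T2}  orig:{}
  T[3,3] 'c' = {T2}  orig:{}
  T[4,4] 'b' = {T0}  orig:{}
  T[5,5] 'b' = {T0}  orig:{}
  T[6,6] 'c' = {T2}  orig:{}
  T[7,7] 'b' = {T0}  orig:{}
  T[0,1] 'cc' = {B,S}
  T[1,2] 'cc' = {B,S}
  T[2,3] 'cc' = {B,S}
  T[3,4] 'cb' = ∅
  T[4,5] 'bb' = {A,X3}  orig:{A}
  T[5,6] 'bc' = {C}
  T[6,7] 'cb' = ∅
  T[0,2] 'ccc' = ∅
  T[1,3] 'ccc' = ∅
  T[2,4] 'ccb' = ∅
  T[3,5] 'cbb' = {S}
  T[4,6] 'bbc' = ∅
  T[5,7] 'bcb' = ∅
  T[0,3] 'cccc' = ∅
  T[1,4] 'cccb' = ∅
  T[2,5] 'ccbb' = {C}
  T[3,6] 'cbbc' = ∅
  T[4,7] 'bbcb' = ∅
  T[0,4] 'ccccb' = ∅
  T[1,5] 'cccbb' = {S}
  T[2,6] 'ccbbc' = ∅
  T[3,7] 'cbbcb' = ∅
  T[0,5] 'ccccbb' = ∅
  T[1,6] 'cccbbc' = ∅
  T[2,7] 'ccbbcb' = ∅
  T[0,6] 'ccccbbc' = ∅
  T[1,7] 'cccbbcb' = ∅
  T[0,7] 'ccccbbcb' = ∅

S ∉ T[0,7] ⇒ NO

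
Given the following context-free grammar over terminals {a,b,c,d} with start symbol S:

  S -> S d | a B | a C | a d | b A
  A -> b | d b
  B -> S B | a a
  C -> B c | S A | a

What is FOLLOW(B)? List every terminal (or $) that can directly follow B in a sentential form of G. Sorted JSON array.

FIRST sets, iterate to fixpoint:
[1]
  A via A→b: +{b}
  A via A→d b: +{d}
  B via B→a a: +{a}
  C via C→B c: +{a}
  S via S→a B: +{a}
  S via S→b A: +{b}
  FIRST(S)={a,b}  FIRST(A)={b,d}  FIRST(B)={a}  FIRST(C)={a}
[2]
  B via B→S B: +{b}
  C via C→B c: +{b}
  FIRST(S)={a,b}  FIRST(A)={b,d}  FIRST(B)={a,b}  FIRST(C)={a,b}
[3] — fixpoint
  FIRST(S)={a,b}  FIRST(A)={b,d}  FIRST(B)={a,b}  FIRST(C)={a,b}

Compute FOLLOW by fixpoint:
seed FOLLOW(S) with $
pass 1:
  B→S B: FOLLOW(S) ⊇ FIRST(B) = {a,b}; new: +{a,b}
  C→B c: FOLLOW(B) ⊇ FIRST(c) = {c}; new: +{c}
  C→S A: FOLLOW(S) ⊇ FIRST(A) = {b,d}; new: +{d}
  S→a B: FOLLOW(B) ⊇ FOLLOW(S) ⊇ {$,a,b,d}; new: +{$,a,b,d}
  S→a C: FOLLOW(C) ⊇ FOLLOW(S) ⊇ {$,a,b,d}; new: +{$,a,b,d}
  S→b A: FOLLOW(A) ⊇ FOLLOW(S) ⊇ {$,a,b,d}; new: +{$,a,b,d}
  FOLLOW[S]={$,a,b,d}  FOLLOW[A]={$,a,b,d}  FOLLOW[B]={$,a,b,c,d}  FOLLOW[C]={$,a,b,d}
pass 2: (stable)
  FOLLOW[S]={$,a,b,d}  FOLLOW[A]={$,a,b,d}  FOLLOW[B]={$,a,b,c,d}  FOLLOW[C]={$,a,b,d}

FOLLOW(B) = ["$", "a", "b", "c", "d"]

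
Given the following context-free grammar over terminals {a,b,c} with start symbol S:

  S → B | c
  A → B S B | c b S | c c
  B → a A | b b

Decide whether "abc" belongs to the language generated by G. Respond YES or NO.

CNF form of G:
  S -> T1 T1 | T2 A | c
  A -> B X3 | T0 T0 | T0 X4
  B -> T1 T1 | T2 A
  T0 -> c
  T1 -> b
  T2 -> a
  X3 -> S B
  X4 -> T1 S

CYK table (by increasing span):
  cell(0,0) a: {T2}  orig:{}
  cell(1,1) b: {T1}  orig:{}
  cell(2,2) c: {S,T0}  orig:{S}
  cell(0,1) ab: ∅
  cell(1,2) bc: {X4}  orig:{}
  cell(0,2) abc: ∅

S ∉ T[0,2] ⇒ NO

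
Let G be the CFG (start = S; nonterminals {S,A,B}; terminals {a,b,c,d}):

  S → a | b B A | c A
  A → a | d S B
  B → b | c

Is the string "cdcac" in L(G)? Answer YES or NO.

CNF form of G:
  S -> T1 X4 | T2 A | a
  A -> T0 X3 | a
  B -> b | c
  T0 -> d
  T1 -> b
  T2 -> c
  X3 -> S B
  X4 -> B A

Fill CYK table bottom-up:
  [0..0]={B,T2}  "c"  orig:{B}
  [1..1]={T0}  "d"  orig:{}
  [2..2]={B,T2}  "c"  orig:{B}
  [3..3]={A,S}  "a"
  [4..4]={B,T2}  "c"  orig:{B}
  [0..1]=∅  "cd"
  [1..2]=∅  "dc"
  [2..3]={S,X4}  "ca"  orig:{S}
  [3..4]={X3}  "ac"  orig:{}
  [0..2]=∅  "cdc"
  [1..3]=∅  "dca"
  [2..4]={X3}  "cac"  orig:{}
  [0..3]=∅  "cdca"
  [1..4]={A}  "dcac"
  [0..4]={S,X4}  "cdcac"  orig:{S}

S ∈ T[0,4] ⇒ YES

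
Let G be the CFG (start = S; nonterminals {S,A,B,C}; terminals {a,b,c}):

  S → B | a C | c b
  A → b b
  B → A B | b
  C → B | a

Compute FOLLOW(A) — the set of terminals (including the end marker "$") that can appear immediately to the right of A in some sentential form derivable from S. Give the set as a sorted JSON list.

FIRST iteration:
iter 1:
  A via A→b b: +{b}
  B via B→A B: +{b}
  C via C→B: +{b}
  C via C→a: +{a}
  S via S→B: +{b}
  S via S→a C: +{a}
  S via S→c b: +{c}
  S: {a,b,c}  A: {b}  B: {b}  C: {a,b}
iter 2: — fixpoint
  S: {a,b,c}  A: {b}  B: {b}  C: {a,b}

Compute FOLLOW by fixpoint:
seed FOLLOW(S) with $
[1]
  B→A B: FOLLOW(A) ⊇ FIRST(B) = {b}; new: +{b}
  S→B: FOLLOW(B) ⊇ FOLLOW(S) ⊇ {$}; new: +{$}
  S→a C: FOLLOW(C) ⊇ FOLLOW(S) ⊇ {$}; new: +{$}
  FOLLOW(S)={$}  FOLLOW(A)={b}  FOLLOW(B)={$}  FOLLOW(C)={$}
[2] — fixpoint
  FOLLOW(S)={$}  FOLLOW(A)={b}  FOLLOW(B)={$}  FOLLOW(C)={$}

FOLLOW(A) = ["b"]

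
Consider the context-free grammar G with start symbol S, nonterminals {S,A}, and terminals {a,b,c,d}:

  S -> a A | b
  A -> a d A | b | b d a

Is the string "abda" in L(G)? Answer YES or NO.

CNF form of G:
  S -> T0 A | b
  A -> T0 X3 | T2 X4 | b
  T0 -> a
  T1 -> d
  T2 -> b
  X3 -> T1 A
  X4 -> T1 T0

CYK fill:
  T[0,0] 'a' = {T0}  orig:{}
  T[1,1] 'b' = {A,S,T2}  orig:{A,S}
  T[2,2] 'd' = {T1}  orig:{}
  T[3,3] 'a' = {T0}  orig:{}
  T[0,1] 'ab' = {S}
  T[1,2] 'bd' = ∅
  T[2,3] 'da' = {X4}  orig:{}
  T[0,2] 'abd' = ∅
  T[1,3] 'bda' = {A}
  T[0,3] 'abda' = {S}

S ∈ T[0,3] ⇒ YES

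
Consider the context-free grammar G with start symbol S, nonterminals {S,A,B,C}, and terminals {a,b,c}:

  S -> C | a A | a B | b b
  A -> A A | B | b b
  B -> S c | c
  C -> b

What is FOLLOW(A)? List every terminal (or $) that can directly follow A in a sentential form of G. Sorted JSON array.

Compute FIRST by fixpoint:
[1]
  A via A→b b: +{b}
  B via B→c: +{c}
  C via C→b: +{b}
  S via S→C: +{b}
  S via S→a A: +{a}
  FIRST[S]={a,b}  FIRST[A]={b}  FIRST[B]={c}  FIRST[C]={b}
[2]
  A via A→B: +{c}
  B via B→S c: +{a,b}
  FIRST[S]={a,b}  FIRST[A]={b,c}  FIRST[B]={a,b,c}  FIRST[C]={b}
[3]
  A via A→B: +{a}
  FIRST[S]={a,b}  FIRST[A]={a,b,c}  FIRST[B]={a,b,c}  FIRST[C]={b}
[4] done
  FIRST[S]={a,b}  FIRST[A]={a,b,c}  FIRST[B]={a,b,c}  FIRST[C]={b}

FOLLOW sets:
initialize: $ ∈ FOLLOW(S)
pass 1:
  A→A A: FOLLOW(A) ⊇ FIRST(A) = {a,b,c}; new: +{a,b,c}
  A→B: FOLLOW(B) ⊇ FOLLOW(A) ⊇ {a,b,c}; new: +{a,b,c}
  B→S c: FOLLOW(S) ⊇ FIRST(c) = {c}; new: +{c}
  S→C: FOLLOW(C) ⊇ FOLLOW(S) ⊇ {$,c}; new: +{$,c}
  S→a A: FOLLOW(A) ⊇ FOLLOW(S) ⊇ {$,c}; new: +{$}
  S→a B: FOLLOW(B) ⊇ FOLLOW(S) ⊇ {$,c}; new: +{$}
  S: {$,c}  A: {$,a,b,c}  B: {$,a,b,c}  C: {$,c}
pass 2: done
  S: {$,c}  A: {$,a,b,c}  B: {$,a,b,c}  C: {$,c}

FOLLOW(A) = ["$", "a", "b", "c"]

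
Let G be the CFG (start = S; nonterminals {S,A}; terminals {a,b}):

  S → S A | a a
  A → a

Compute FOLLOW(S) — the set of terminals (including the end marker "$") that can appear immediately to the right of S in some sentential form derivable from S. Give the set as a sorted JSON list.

Compute FIRST by fixpoint:
pass 1:
  A via A→a: +{a}
  S via S→a a: +{a}
  S: {a}  A: {a}
pass 2: — fixpoint
  S: {a}  A: {a}

Compute FOLLOW by fixpoint:
FOLLOW(S) := {$}
round 1:
  S→S A: FOLLOW(S) ⊇ FIRST(A) = {a}; new: +{a}
  S→S A: FOLLOW(A) ⊇ FOLLOW(S) ⊇ {$,a}; new: +{$,a}
  FOLLOW[S]={$,a}  FOLLOW[A]={$,a}
round 2: done
  FOLLOW[S]={$,a}  FOLLOW[A]={$,a}

FOLLOW(S) = ["$", "a"]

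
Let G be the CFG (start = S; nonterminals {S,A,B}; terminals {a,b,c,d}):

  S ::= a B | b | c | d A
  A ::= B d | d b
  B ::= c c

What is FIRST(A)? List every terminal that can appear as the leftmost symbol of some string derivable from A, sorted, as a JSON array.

FIRST iteration:
pass 1:
  A via A→d b: +{d}
  B via B→c c: +{c}
  S via S→a B: +{a}
  S via S→b: +{b}
  S via S→c: +{c}
  S via S→d A: +{d}
  S: {a,b,c,d}  A: {d}  B: {c}
pass 2:
  A via A→B d: +{c}
  S: {a,b,c,d}  A: {c,d}  B: {c}
pass 3: (no change)
  S: {a,b,c,d}  A: {c,d}  B: {c}

FIRST(A) = ["c", "d"]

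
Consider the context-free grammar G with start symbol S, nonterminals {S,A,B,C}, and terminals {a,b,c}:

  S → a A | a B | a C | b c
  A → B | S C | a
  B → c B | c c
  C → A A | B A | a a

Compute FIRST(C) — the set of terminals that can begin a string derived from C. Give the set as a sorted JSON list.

FIRST iteration:
round 1:
  A via A→a: +{a}
  B via B→c B: +{c}
  C via C→A A: +{a}
  C via C→B A: +{c}
  S via S→a A: +{a}
  S via S→b c: +{b}
  FIRST[S]={a,b}  FIRST[A]={a}  FIRST[B]={c}  FIRST[C]={a,c}
round 2:
  A via A→B: +{c}
  A via A→S C: +{b}
  C via C→A A: +{b}
  FIRST[S]={a,b}  FIRST[A]={a,b,c}  FIRST[B]={c}  FIRST[C]={a,b,c}
round 3: (no change)
  FIRST[S]={a,b}  FIRST[A]={a,b,c}  FIRST[B]={c}  FIRST[C]={a,b,c}

FIRST(C) = ["a", "b", "c"]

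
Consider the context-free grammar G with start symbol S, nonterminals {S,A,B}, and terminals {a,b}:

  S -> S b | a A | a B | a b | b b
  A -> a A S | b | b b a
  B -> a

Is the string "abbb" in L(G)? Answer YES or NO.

CNF form of G:
  S -> S T1 | T0 A | T0 B | T0 T1 | T1 T1
  A -> T0 X2 | T1 X3 | b
  B -> a
  T0 -> a
  T1 -> b
  X2 -> A S
  X3 -> T1 T0

Fill CYK table bottom-up:
  [0..0]={B,T0}  "a"  orig:{B}
  [1..1]={A,T1}  "b"  orig:{A}
  [2..2]={A,T1}  "b"  orig:{A}
  [3..3]={A,T1}  "b"  orig:{A}
  [0..1]={S}  "ab"
  [1..2]={S}  "bb"
  [2..3]={S}  "bb"
  [0..2]={S}  "abb"
  [1..3]={S,X2}  "bbb"  orig:{S}
  [0..3]={A,S}  "abbb"

S ∈ T[0,3] ⇒ YES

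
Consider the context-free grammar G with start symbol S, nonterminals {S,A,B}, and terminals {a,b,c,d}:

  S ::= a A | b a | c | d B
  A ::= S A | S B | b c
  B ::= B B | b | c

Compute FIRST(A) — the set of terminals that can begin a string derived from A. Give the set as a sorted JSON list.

FIRST sets, iterate to fixpoint:
iter 1:
  A via A→b c: +{b}
  B via B→b: +{b}
  B via B→c: +{c}
  S via S→a A: +{a}
  S via S→b a: +{b}
  S via S→c: +{c}
  S via S→d B: +{d}
  S: {a,b,c,d}  A: {b}  B: {b,c}
iter 2:
  A via A→S A: +{a,c,d}
  S: {a,b,c,d}  A: {a,b,c,d}  B: {b,c}
iter 3: done
  S: {a,b,c,d}  A: {a,b,c,d}  B: {b,c}

FIRST(A) = ["a", "b", "c", "d"]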